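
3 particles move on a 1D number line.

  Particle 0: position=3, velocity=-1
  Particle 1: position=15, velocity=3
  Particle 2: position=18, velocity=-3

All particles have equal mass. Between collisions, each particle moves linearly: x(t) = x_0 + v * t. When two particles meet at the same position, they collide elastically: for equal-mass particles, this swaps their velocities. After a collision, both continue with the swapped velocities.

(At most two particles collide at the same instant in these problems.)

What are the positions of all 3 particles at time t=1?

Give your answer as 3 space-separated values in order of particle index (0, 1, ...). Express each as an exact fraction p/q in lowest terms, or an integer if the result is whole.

Collision at t=1/2: particles 1 and 2 swap velocities; positions: p0=5/2 p1=33/2 p2=33/2; velocities now: v0=-1 v1=-3 v2=3
Advance to t=1 (no further collisions before then); velocities: v0=-1 v1=-3 v2=3; positions = 2 15 18

Answer: 2 15 18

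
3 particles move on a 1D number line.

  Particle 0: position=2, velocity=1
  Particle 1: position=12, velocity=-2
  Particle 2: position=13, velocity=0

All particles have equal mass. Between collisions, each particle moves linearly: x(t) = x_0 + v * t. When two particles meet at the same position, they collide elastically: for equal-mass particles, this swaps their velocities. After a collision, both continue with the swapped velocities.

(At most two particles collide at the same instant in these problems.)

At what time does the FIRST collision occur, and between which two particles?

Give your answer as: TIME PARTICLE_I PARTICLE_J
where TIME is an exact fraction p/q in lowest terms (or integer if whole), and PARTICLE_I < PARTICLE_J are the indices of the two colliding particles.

Pair (0,1): pos 2,12 vel 1,-2 -> gap=10, closing at 3/unit, collide at t=10/3
Pair (1,2): pos 12,13 vel -2,0 -> not approaching (rel speed -2 <= 0)
Earliest collision: t=10/3 between 0 and 1

Answer: 10/3 0 1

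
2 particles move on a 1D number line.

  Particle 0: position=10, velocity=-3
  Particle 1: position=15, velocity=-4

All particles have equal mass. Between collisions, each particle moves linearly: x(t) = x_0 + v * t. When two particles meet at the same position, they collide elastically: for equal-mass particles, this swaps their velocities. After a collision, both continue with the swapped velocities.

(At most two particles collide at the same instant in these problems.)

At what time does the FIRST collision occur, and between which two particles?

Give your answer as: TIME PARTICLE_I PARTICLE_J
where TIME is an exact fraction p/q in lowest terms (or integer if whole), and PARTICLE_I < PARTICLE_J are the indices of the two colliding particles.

Answer: 5 0 1

Derivation:
Pair (0,1): pos 10,15 vel -3,-4 -> gap=5, closing at 1/unit, collide at t=5
Earliest collision: t=5 between 0 and 1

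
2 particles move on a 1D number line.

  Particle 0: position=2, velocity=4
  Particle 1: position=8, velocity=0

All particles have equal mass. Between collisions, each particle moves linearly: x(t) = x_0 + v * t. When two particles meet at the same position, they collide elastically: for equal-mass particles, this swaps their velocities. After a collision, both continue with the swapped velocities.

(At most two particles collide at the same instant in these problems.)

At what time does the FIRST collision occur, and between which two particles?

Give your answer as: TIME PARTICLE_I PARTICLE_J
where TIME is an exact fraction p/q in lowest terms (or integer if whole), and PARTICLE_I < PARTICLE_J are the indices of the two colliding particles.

Answer: 3/2 0 1

Derivation:
Pair (0,1): pos 2,8 vel 4,0 -> gap=6, closing at 4/unit, collide at t=3/2
Earliest collision: t=3/2 between 0 and 1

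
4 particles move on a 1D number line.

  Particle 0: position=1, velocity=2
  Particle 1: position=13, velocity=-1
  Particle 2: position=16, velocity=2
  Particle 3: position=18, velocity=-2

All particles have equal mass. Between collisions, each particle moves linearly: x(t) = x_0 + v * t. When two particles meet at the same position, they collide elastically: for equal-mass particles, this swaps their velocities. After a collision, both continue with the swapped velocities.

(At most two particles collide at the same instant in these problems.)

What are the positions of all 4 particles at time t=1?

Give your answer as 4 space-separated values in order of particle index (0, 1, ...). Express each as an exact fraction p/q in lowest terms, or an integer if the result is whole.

Answer: 3 12 16 18

Derivation:
Collision at t=1/2: particles 2 and 3 swap velocities; positions: p0=2 p1=25/2 p2=17 p3=17; velocities now: v0=2 v1=-1 v2=-2 v3=2
Advance to t=1 (no further collisions before then); velocities: v0=2 v1=-1 v2=-2 v3=2; positions = 3 12 16 18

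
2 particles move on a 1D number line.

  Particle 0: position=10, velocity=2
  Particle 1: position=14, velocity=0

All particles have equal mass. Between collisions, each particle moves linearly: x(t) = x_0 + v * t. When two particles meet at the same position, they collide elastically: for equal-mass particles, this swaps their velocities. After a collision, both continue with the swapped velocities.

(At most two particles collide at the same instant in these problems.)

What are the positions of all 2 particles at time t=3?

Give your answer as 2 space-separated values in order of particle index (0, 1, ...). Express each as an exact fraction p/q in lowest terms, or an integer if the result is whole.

Answer: 14 16

Derivation:
Collision at t=2: particles 0 and 1 swap velocities; positions: p0=14 p1=14; velocities now: v0=0 v1=2
Advance to t=3 (no further collisions before then); velocities: v0=0 v1=2; positions = 14 16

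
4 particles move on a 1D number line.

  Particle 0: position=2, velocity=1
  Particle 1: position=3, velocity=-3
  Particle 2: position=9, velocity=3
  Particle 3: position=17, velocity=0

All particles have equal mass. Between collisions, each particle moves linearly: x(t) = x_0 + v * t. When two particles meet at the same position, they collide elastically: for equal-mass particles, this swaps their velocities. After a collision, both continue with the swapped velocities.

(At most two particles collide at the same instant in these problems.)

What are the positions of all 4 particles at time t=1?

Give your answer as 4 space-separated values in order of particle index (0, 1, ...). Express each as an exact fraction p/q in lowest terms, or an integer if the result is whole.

Collision at t=1/4: particles 0 and 1 swap velocities; positions: p0=9/4 p1=9/4 p2=39/4 p3=17; velocities now: v0=-3 v1=1 v2=3 v3=0
Advance to t=1 (no further collisions before then); velocities: v0=-3 v1=1 v2=3 v3=0; positions = 0 3 12 17

Answer: 0 3 12 17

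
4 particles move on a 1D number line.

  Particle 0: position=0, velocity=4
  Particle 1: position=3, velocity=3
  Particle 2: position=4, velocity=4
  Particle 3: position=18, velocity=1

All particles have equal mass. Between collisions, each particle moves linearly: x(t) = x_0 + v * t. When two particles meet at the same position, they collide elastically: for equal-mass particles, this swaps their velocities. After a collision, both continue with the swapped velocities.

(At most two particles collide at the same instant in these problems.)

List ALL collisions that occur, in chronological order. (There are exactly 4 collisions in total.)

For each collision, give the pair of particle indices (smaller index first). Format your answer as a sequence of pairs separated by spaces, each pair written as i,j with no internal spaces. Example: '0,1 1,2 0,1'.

Answer: 0,1 2,3 1,2 0,1

Derivation:
Collision at t=3: particles 0 and 1 swap velocities; positions: p0=12 p1=12 p2=16 p3=21; velocities now: v0=3 v1=4 v2=4 v3=1
Collision at t=14/3: particles 2 and 3 swap velocities; positions: p0=17 p1=56/3 p2=68/3 p3=68/3; velocities now: v0=3 v1=4 v2=1 v3=4
Collision at t=6: particles 1 and 2 swap velocities; positions: p0=21 p1=24 p2=24 p3=28; velocities now: v0=3 v1=1 v2=4 v3=4
Collision at t=15/2: particles 0 and 1 swap velocities; positions: p0=51/2 p1=51/2 p2=30 p3=34; velocities now: v0=1 v1=3 v2=4 v3=4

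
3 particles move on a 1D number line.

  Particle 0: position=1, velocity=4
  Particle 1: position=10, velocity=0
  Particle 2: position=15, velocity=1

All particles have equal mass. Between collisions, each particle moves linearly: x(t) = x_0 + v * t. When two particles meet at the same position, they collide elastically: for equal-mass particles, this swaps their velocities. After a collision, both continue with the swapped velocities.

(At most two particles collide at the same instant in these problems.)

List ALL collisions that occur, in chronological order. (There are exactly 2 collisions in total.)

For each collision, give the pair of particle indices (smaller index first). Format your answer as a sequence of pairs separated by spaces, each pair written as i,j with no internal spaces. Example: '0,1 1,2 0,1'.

Answer: 0,1 1,2

Derivation:
Collision at t=9/4: particles 0 and 1 swap velocities; positions: p0=10 p1=10 p2=69/4; velocities now: v0=0 v1=4 v2=1
Collision at t=14/3: particles 1 and 2 swap velocities; positions: p0=10 p1=59/3 p2=59/3; velocities now: v0=0 v1=1 v2=4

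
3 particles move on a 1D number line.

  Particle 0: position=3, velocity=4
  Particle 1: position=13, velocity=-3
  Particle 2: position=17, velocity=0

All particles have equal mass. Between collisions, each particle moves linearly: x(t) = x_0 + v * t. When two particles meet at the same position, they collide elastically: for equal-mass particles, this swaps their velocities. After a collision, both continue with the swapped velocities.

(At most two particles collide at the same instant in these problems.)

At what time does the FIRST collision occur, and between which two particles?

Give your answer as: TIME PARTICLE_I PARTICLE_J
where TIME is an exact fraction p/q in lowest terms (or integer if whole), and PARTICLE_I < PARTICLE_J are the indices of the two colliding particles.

Pair (0,1): pos 3,13 vel 4,-3 -> gap=10, closing at 7/unit, collide at t=10/7
Pair (1,2): pos 13,17 vel -3,0 -> not approaching (rel speed -3 <= 0)
Earliest collision: t=10/7 between 0 and 1

Answer: 10/7 0 1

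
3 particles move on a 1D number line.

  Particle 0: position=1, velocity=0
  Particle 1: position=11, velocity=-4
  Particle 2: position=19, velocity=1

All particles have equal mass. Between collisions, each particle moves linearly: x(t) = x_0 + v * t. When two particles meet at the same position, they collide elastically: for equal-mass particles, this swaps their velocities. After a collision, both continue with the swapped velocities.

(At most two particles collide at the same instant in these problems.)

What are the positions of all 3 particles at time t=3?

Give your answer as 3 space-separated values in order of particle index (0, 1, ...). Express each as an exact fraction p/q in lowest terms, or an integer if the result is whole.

Collision at t=5/2: particles 0 and 1 swap velocities; positions: p0=1 p1=1 p2=43/2; velocities now: v0=-4 v1=0 v2=1
Advance to t=3 (no further collisions before then); velocities: v0=-4 v1=0 v2=1; positions = -1 1 22

Answer: -1 1 22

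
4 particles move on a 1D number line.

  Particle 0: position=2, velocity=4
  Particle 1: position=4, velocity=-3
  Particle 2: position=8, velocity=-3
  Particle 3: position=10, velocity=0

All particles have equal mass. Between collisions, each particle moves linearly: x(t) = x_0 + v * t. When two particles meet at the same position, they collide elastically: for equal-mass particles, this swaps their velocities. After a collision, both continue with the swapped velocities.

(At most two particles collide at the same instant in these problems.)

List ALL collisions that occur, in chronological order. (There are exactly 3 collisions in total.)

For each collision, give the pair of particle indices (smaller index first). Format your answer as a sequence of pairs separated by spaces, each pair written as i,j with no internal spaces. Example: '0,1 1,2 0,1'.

Collision at t=2/7: particles 0 and 1 swap velocities; positions: p0=22/7 p1=22/7 p2=50/7 p3=10; velocities now: v0=-3 v1=4 v2=-3 v3=0
Collision at t=6/7: particles 1 and 2 swap velocities; positions: p0=10/7 p1=38/7 p2=38/7 p3=10; velocities now: v0=-3 v1=-3 v2=4 v3=0
Collision at t=2: particles 2 and 3 swap velocities; positions: p0=-2 p1=2 p2=10 p3=10; velocities now: v0=-3 v1=-3 v2=0 v3=4

Answer: 0,1 1,2 2,3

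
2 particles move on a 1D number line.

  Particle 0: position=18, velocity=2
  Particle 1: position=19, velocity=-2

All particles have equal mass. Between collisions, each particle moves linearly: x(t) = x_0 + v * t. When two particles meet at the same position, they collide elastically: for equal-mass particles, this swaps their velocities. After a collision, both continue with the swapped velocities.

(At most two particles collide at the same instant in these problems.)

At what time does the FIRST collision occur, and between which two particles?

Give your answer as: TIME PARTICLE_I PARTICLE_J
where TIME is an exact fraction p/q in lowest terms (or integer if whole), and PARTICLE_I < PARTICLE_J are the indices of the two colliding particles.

Pair (0,1): pos 18,19 vel 2,-2 -> gap=1, closing at 4/unit, collide at t=1/4
Earliest collision: t=1/4 between 0 and 1

Answer: 1/4 0 1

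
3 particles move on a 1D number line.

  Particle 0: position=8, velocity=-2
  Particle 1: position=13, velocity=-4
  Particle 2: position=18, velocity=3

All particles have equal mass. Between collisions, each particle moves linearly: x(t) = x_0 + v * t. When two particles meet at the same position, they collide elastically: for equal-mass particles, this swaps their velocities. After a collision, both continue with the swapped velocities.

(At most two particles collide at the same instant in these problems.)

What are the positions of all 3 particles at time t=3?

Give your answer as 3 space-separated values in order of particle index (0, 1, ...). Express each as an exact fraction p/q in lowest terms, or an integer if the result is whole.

Answer: 1 2 27

Derivation:
Collision at t=5/2: particles 0 and 1 swap velocities; positions: p0=3 p1=3 p2=51/2; velocities now: v0=-4 v1=-2 v2=3
Advance to t=3 (no further collisions before then); velocities: v0=-4 v1=-2 v2=3; positions = 1 2 27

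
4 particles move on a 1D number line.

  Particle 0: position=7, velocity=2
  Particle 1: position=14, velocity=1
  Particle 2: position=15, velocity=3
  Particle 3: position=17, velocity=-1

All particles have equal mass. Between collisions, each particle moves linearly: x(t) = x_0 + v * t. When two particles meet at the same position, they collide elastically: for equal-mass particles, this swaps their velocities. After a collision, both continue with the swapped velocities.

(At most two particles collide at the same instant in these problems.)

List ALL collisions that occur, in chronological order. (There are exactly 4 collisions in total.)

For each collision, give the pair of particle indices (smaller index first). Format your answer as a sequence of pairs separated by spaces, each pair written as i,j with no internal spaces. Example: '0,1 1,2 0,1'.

Answer: 2,3 1,2 0,1 1,2

Derivation:
Collision at t=1/2: particles 2 and 3 swap velocities; positions: p0=8 p1=29/2 p2=33/2 p3=33/2; velocities now: v0=2 v1=1 v2=-1 v3=3
Collision at t=3/2: particles 1 and 2 swap velocities; positions: p0=10 p1=31/2 p2=31/2 p3=39/2; velocities now: v0=2 v1=-1 v2=1 v3=3
Collision at t=10/3: particles 0 and 1 swap velocities; positions: p0=41/3 p1=41/3 p2=52/3 p3=25; velocities now: v0=-1 v1=2 v2=1 v3=3
Collision at t=7: particles 1 and 2 swap velocities; positions: p0=10 p1=21 p2=21 p3=36; velocities now: v0=-1 v1=1 v2=2 v3=3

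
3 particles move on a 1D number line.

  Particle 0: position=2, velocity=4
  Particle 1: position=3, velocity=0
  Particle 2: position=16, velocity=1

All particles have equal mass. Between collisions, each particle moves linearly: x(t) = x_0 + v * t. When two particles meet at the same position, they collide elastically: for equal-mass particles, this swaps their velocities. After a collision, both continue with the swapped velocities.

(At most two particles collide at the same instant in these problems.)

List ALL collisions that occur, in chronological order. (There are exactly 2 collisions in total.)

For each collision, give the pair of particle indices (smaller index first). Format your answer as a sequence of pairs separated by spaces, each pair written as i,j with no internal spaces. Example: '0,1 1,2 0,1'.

Answer: 0,1 1,2

Derivation:
Collision at t=1/4: particles 0 and 1 swap velocities; positions: p0=3 p1=3 p2=65/4; velocities now: v0=0 v1=4 v2=1
Collision at t=14/3: particles 1 and 2 swap velocities; positions: p0=3 p1=62/3 p2=62/3; velocities now: v0=0 v1=1 v2=4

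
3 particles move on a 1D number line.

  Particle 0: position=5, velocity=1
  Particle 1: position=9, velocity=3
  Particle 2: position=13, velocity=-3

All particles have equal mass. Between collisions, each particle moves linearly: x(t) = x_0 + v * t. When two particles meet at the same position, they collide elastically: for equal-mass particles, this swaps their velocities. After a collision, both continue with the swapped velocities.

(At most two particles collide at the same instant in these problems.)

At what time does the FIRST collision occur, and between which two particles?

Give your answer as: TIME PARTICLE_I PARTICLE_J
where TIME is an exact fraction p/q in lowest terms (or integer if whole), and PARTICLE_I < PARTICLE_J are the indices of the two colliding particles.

Pair (0,1): pos 5,9 vel 1,3 -> not approaching (rel speed -2 <= 0)
Pair (1,2): pos 9,13 vel 3,-3 -> gap=4, closing at 6/unit, collide at t=2/3
Earliest collision: t=2/3 between 1 and 2

Answer: 2/3 1 2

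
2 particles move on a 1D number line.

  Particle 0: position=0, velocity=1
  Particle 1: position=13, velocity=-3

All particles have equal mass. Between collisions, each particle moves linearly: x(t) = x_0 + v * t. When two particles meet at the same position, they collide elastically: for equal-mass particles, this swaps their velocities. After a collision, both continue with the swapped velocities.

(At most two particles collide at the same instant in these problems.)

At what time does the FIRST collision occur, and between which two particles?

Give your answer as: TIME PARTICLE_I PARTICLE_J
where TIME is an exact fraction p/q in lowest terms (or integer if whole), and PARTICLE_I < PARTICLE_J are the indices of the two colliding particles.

Answer: 13/4 0 1

Derivation:
Pair (0,1): pos 0,13 vel 1,-3 -> gap=13, closing at 4/unit, collide at t=13/4
Earliest collision: t=13/4 between 0 and 1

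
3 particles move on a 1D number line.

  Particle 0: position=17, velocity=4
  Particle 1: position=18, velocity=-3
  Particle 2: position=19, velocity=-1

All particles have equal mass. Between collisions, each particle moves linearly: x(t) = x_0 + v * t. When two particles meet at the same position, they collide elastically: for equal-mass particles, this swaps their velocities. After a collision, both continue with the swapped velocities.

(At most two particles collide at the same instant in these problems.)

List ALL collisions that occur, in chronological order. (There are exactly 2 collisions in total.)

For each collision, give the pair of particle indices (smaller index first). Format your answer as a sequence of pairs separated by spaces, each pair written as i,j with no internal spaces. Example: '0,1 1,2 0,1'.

Answer: 0,1 1,2

Derivation:
Collision at t=1/7: particles 0 and 1 swap velocities; positions: p0=123/7 p1=123/7 p2=132/7; velocities now: v0=-3 v1=4 v2=-1
Collision at t=2/5: particles 1 and 2 swap velocities; positions: p0=84/5 p1=93/5 p2=93/5; velocities now: v0=-3 v1=-1 v2=4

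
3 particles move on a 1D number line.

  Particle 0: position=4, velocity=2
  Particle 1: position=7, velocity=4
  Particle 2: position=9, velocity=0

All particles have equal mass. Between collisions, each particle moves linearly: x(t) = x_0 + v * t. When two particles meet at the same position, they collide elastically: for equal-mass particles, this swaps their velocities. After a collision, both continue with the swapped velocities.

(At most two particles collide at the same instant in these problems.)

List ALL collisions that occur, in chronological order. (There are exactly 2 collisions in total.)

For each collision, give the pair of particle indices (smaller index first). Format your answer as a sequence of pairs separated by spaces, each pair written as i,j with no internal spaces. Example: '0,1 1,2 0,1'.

Collision at t=1/2: particles 1 and 2 swap velocities; positions: p0=5 p1=9 p2=9; velocities now: v0=2 v1=0 v2=4
Collision at t=5/2: particles 0 and 1 swap velocities; positions: p0=9 p1=9 p2=17; velocities now: v0=0 v1=2 v2=4

Answer: 1,2 0,1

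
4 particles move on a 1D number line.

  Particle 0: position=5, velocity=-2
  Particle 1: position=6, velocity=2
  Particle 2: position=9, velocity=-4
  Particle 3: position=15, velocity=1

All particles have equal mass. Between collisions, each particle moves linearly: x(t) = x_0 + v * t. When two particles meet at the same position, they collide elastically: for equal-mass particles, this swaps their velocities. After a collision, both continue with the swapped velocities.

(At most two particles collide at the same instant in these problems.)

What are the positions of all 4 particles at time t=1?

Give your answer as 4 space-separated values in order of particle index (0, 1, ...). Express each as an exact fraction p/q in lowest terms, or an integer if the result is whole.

Collision at t=1/2: particles 1 and 2 swap velocities; positions: p0=4 p1=7 p2=7 p3=31/2; velocities now: v0=-2 v1=-4 v2=2 v3=1
Advance to t=1 (no further collisions before then); velocities: v0=-2 v1=-4 v2=2 v3=1; positions = 3 5 8 16

Answer: 3 5 8 16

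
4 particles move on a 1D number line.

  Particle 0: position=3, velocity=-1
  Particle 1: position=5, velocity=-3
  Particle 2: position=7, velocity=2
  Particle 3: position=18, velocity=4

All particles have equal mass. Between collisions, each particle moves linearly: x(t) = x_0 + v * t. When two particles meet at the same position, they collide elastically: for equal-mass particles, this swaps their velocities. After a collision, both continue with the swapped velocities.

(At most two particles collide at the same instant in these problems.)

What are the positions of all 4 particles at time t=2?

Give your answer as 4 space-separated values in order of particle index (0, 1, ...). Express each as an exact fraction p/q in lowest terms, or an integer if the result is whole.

Collision at t=1: particles 0 and 1 swap velocities; positions: p0=2 p1=2 p2=9 p3=22; velocities now: v0=-3 v1=-1 v2=2 v3=4
Advance to t=2 (no further collisions before then); velocities: v0=-3 v1=-1 v2=2 v3=4; positions = -1 1 11 26

Answer: -1 1 11 26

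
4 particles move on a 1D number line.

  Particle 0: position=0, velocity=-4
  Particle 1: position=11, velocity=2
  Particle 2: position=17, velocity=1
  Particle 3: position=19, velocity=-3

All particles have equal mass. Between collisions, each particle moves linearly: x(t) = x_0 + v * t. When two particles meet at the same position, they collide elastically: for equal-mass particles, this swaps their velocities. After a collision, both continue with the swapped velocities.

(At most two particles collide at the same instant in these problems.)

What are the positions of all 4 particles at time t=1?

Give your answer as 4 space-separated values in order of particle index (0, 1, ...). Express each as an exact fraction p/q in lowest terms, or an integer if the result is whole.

Collision at t=1/2: particles 2 and 3 swap velocities; positions: p0=-2 p1=12 p2=35/2 p3=35/2; velocities now: v0=-4 v1=2 v2=-3 v3=1
Advance to t=1 (no further collisions before then); velocities: v0=-4 v1=2 v2=-3 v3=1; positions = -4 13 16 18

Answer: -4 13 16 18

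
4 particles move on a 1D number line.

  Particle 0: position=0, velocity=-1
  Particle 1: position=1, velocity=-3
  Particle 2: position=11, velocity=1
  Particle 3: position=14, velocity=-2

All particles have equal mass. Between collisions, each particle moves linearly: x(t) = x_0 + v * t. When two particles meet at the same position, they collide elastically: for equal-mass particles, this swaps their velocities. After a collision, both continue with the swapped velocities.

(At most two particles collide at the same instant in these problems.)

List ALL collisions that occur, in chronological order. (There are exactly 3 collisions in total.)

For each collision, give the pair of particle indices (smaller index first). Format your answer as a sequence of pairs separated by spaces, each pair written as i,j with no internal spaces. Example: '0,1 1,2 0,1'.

Collision at t=1/2: particles 0 and 1 swap velocities; positions: p0=-1/2 p1=-1/2 p2=23/2 p3=13; velocities now: v0=-3 v1=-1 v2=1 v3=-2
Collision at t=1: particles 2 and 3 swap velocities; positions: p0=-2 p1=-1 p2=12 p3=12; velocities now: v0=-3 v1=-1 v2=-2 v3=1
Collision at t=14: particles 1 and 2 swap velocities; positions: p0=-41 p1=-14 p2=-14 p3=25; velocities now: v0=-3 v1=-2 v2=-1 v3=1

Answer: 0,1 2,3 1,2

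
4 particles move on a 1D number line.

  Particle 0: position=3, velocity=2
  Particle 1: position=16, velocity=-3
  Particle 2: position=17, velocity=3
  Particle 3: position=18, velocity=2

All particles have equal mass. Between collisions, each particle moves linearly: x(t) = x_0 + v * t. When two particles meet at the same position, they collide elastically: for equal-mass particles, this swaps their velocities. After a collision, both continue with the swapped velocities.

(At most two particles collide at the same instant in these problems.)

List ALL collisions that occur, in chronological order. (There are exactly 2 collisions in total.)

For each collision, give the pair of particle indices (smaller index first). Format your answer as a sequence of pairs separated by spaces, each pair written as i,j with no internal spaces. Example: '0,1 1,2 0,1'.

Answer: 2,3 0,1

Derivation:
Collision at t=1: particles 2 and 3 swap velocities; positions: p0=5 p1=13 p2=20 p3=20; velocities now: v0=2 v1=-3 v2=2 v3=3
Collision at t=13/5: particles 0 and 1 swap velocities; positions: p0=41/5 p1=41/5 p2=116/5 p3=124/5; velocities now: v0=-3 v1=2 v2=2 v3=3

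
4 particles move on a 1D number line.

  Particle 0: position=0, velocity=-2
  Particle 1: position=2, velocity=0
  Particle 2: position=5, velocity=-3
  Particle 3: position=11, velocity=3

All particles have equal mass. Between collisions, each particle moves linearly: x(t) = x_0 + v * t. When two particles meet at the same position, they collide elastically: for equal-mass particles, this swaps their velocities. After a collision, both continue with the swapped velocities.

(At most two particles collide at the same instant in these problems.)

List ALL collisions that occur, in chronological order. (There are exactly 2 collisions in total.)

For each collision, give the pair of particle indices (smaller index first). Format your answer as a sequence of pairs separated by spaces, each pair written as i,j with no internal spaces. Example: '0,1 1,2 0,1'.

Answer: 1,2 0,1

Derivation:
Collision at t=1: particles 1 and 2 swap velocities; positions: p0=-2 p1=2 p2=2 p3=14; velocities now: v0=-2 v1=-3 v2=0 v3=3
Collision at t=5: particles 0 and 1 swap velocities; positions: p0=-10 p1=-10 p2=2 p3=26; velocities now: v0=-3 v1=-2 v2=0 v3=3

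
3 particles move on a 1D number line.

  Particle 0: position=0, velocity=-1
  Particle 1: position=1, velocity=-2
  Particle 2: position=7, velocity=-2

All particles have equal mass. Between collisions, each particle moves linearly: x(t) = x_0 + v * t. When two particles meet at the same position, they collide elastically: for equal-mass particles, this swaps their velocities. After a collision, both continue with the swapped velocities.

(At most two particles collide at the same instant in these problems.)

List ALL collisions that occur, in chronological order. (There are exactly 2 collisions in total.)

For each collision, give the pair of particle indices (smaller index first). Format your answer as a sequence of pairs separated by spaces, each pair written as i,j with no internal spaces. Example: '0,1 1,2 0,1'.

Collision at t=1: particles 0 and 1 swap velocities; positions: p0=-1 p1=-1 p2=5; velocities now: v0=-2 v1=-1 v2=-2
Collision at t=7: particles 1 and 2 swap velocities; positions: p0=-13 p1=-7 p2=-7; velocities now: v0=-2 v1=-2 v2=-1

Answer: 0,1 1,2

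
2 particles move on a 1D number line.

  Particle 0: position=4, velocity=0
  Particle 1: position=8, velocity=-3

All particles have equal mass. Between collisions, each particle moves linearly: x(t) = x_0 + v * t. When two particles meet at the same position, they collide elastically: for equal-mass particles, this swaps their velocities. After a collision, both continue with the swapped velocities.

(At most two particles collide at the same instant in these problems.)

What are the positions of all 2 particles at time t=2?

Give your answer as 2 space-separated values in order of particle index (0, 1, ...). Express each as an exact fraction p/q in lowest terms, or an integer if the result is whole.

Answer: 2 4

Derivation:
Collision at t=4/3: particles 0 and 1 swap velocities; positions: p0=4 p1=4; velocities now: v0=-3 v1=0
Advance to t=2 (no further collisions before then); velocities: v0=-3 v1=0; positions = 2 4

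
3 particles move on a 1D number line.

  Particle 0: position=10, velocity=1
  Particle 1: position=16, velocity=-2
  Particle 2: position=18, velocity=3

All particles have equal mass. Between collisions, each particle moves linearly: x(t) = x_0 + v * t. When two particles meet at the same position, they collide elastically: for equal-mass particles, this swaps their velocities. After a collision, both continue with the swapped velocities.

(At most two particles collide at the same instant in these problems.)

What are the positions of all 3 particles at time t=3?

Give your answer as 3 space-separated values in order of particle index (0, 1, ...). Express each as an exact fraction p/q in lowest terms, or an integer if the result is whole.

Answer: 10 13 27

Derivation:
Collision at t=2: particles 0 and 1 swap velocities; positions: p0=12 p1=12 p2=24; velocities now: v0=-2 v1=1 v2=3
Advance to t=3 (no further collisions before then); velocities: v0=-2 v1=1 v2=3; positions = 10 13 27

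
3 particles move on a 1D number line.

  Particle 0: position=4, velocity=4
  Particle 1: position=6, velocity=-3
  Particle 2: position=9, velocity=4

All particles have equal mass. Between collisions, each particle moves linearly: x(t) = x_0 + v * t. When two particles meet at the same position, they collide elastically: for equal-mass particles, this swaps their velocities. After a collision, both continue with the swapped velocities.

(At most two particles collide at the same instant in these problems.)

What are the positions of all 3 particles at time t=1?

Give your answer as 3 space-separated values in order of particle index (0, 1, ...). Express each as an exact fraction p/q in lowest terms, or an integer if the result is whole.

Answer: 3 8 13

Derivation:
Collision at t=2/7: particles 0 and 1 swap velocities; positions: p0=36/7 p1=36/7 p2=71/7; velocities now: v0=-3 v1=4 v2=4
Advance to t=1 (no further collisions before then); velocities: v0=-3 v1=4 v2=4; positions = 3 8 13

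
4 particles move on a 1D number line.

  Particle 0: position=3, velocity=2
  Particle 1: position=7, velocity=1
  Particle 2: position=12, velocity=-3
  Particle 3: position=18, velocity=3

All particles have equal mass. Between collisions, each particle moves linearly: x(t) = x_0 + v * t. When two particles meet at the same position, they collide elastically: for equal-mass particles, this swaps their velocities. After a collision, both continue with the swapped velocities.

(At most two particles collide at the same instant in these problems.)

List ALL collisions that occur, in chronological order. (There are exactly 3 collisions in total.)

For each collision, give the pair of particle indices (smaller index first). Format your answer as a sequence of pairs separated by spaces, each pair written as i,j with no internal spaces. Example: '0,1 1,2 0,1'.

Collision at t=5/4: particles 1 and 2 swap velocities; positions: p0=11/2 p1=33/4 p2=33/4 p3=87/4; velocities now: v0=2 v1=-3 v2=1 v3=3
Collision at t=9/5: particles 0 and 1 swap velocities; positions: p0=33/5 p1=33/5 p2=44/5 p3=117/5; velocities now: v0=-3 v1=2 v2=1 v3=3
Collision at t=4: particles 1 and 2 swap velocities; positions: p0=0 p1=11 p2=11 p3=30; velocities now: v0=-3 v1=1 v2=2 v3=3

Answer: 1,2 0,1 1,2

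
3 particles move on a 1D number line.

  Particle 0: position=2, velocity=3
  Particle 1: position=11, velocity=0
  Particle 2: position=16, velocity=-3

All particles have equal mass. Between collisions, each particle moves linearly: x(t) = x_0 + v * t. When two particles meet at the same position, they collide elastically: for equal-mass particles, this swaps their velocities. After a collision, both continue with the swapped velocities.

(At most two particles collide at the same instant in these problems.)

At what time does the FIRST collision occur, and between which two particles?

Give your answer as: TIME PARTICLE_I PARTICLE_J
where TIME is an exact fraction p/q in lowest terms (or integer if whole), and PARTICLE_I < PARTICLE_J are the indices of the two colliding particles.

Pair (0,1): pos 2,11 vel 3,0 -> gap=9, closing at 3/unit, collide at t=3
Pair (1,2): pos 11,16 vel 0,-3 -> gap=5, closing at 3/unit, collide at t=5/3
Earliest collision: t=5/3 between 1 and 2

Answer: 5/3 1 2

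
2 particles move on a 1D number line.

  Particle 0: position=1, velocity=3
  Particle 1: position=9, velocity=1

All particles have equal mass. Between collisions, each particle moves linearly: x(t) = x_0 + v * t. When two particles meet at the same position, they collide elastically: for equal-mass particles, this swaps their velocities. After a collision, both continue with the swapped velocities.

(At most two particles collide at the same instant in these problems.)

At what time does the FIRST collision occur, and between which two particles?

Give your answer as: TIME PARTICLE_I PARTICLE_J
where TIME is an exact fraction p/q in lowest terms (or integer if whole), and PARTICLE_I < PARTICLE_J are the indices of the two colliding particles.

Pair (0,1): pos 1,9 vel 3,1 -> gap=8, closing at 2/unit, collide at t=4
Earliest collision: t=4 between 0 and 1

Answer: 4 0 1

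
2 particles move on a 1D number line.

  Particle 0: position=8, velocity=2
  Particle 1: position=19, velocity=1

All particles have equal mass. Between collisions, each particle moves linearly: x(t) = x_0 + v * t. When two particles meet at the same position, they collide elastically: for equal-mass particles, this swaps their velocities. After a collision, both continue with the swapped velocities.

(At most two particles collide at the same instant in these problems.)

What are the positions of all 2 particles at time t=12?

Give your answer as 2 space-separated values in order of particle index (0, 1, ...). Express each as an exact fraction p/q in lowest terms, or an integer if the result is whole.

Collision at t=11: particles 0 and 1 swap velocities; positions: p0=30 p1=30; velocities now: v0=1 v1=2
Advance to t=12 (no further collisions before then); velocities: v0=1 v1=2; positions = 31 32

Answer: 31 32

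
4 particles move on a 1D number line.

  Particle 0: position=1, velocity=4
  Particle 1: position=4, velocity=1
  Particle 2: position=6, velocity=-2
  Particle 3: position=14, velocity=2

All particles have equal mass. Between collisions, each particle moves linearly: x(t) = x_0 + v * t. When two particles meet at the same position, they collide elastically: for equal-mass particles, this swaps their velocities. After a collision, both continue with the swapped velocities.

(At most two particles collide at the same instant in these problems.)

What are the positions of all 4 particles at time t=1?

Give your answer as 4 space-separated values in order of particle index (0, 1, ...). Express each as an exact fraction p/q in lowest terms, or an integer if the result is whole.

Answer: 4 5 5 16

Derivation:
Collision at t=2/3: particles 1 and 2 swap velocities; positions: p0=11/3 p1=14/3 p2=14/3 p3=46/3; velocities now: v0=4 v1=-2 v2=1 v3=2
Collision at t=5/6: particles 0 and 1 swap velocities; positions: p0=13/3 p1=13/3 p2=29/6 p3=47/3; velocities now: v0=-2 v1=4 v2=1 v3=2
Collision at t=1: particles 1 and 2 swap velocities; positions: p0=4 p1=5 p2=5 p3=16; velocities now: v0=-2 v1=1 v2=4 v3=2
Advance to t=1 (no further collisions before then); velocities: v0=-2 v1=1 v2=4 v3=2; positions = 4 5 5 16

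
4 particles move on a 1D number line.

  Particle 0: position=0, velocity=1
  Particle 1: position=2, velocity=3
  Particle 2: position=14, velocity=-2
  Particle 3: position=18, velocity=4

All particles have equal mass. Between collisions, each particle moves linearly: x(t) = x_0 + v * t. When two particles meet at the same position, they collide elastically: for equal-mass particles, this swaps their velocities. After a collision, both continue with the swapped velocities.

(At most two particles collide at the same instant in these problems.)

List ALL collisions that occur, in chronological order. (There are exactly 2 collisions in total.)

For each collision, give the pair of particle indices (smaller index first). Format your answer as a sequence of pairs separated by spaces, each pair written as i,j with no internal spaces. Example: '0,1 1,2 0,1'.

Answer: 1,2 0,1

Derivation:
Collision at t=12/5: particles 1 and 2 swap velocities; positions: p0=12/5 p1=46/5 p2=46/5 p3=138/5; velocities now: v0=1 v1=-2 v2=3 v3=4
Collision at t=14/3: particles 0 and 1 swap velocities; positions: p0=14/3 p1=14/3 p2=16 p3=110/3; velocities now: v0=-2 v1=1 v2=3 v3=4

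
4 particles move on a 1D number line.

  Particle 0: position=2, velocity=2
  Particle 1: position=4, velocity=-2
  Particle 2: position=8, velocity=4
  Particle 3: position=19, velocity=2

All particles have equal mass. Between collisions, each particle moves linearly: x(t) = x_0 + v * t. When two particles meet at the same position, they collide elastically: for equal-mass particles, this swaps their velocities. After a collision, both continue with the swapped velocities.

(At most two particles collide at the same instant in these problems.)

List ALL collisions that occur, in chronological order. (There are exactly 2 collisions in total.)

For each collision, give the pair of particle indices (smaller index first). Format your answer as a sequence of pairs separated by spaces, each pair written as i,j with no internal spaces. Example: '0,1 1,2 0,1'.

Answer: 0,1 2,3

Derivation:
Collision at t=1/2: particles 0 and 1 swap velocities; positions: p0=3 p1=3 p2=10 p3=20; velocities now: v0=-2 v1=2 v2=4 v3=2
Collision at t=11/2: particles 2 and 3 swap velocities; positions: p0=-7 p1=13 p2=30 p3=30; velocities now: v0=-2 v1=2 v2=2 v3=4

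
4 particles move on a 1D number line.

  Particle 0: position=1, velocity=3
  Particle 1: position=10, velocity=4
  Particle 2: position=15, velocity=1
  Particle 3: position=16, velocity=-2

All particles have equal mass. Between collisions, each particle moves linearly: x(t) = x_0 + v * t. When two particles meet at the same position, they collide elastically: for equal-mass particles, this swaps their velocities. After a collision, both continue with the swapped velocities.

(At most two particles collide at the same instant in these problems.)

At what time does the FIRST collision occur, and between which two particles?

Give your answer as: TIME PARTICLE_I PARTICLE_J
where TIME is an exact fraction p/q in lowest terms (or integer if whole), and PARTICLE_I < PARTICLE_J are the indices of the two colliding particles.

Pair (0,1): pos 1,10 vel 3,4 -> not approaching (rel speed -1 <= 0)
Pair (1,2): pos 10,15 vel 4,1 -> gap=5, closing at 3/unit, collide at t=5/3
Pair (2,3): pos 15,16 vel 1,-2 -> gap=1, closing at 3/unit, collide at t=1/3
Earliest collision: t=1/3 between 2 and 3

Answer: 1/3 2 3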